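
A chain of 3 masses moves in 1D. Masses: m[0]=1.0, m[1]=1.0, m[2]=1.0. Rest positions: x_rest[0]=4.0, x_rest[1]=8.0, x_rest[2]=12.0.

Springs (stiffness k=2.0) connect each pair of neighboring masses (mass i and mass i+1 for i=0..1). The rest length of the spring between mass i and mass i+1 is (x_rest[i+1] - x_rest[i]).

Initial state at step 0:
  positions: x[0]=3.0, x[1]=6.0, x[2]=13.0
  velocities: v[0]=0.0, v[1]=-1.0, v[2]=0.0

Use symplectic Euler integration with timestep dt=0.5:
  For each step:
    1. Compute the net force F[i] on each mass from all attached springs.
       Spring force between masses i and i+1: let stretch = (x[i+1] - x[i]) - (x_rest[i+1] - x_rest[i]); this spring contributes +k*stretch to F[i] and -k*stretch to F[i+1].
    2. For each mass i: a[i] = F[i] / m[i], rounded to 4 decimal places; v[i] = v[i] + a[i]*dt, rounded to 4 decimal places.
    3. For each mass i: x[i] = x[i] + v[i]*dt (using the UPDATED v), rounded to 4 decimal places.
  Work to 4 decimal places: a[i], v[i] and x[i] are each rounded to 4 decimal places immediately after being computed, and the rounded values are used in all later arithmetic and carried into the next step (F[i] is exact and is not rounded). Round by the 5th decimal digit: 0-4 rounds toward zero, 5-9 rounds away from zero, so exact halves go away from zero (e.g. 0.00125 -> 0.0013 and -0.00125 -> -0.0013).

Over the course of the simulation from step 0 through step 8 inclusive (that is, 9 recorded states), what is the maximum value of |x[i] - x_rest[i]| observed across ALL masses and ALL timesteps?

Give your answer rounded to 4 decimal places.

Answer: 3.2499

Derivation:
Step 0: x=[3.0000 6.0000 13.0000] v=[0.0000 -1.0000 0.0000]
Step 1: x=[2.5000 7.5000 11.5000] v=[-1.0000 3.0000 -3.0000]
Step 2: x=[2.5000 8.5000 10.0000] v=[0.0000 2.0000 -3.0000]
Step 3: x=[3.5000 7.2500 9.7500] v=[2.0000 -2.5000 -0.5000]
Step 4: x=[4.3750 5.3750 10.2500] v=[1.7500 -3.7500 1.0000]
Step 5: x=[3.7500 5.4375 10.3125] v=[-1.2500 0.1250 0.1250]
Step 6: x=[1.9688 7.0938 9.9375] v=[-3.5625 3.3125 -0.7500]
Step 7: x=[0.7501 7.6094 10.1407] v=[-2.4375 1.0312 0.4063]
Step 8: x=[0.9610 5.9610 11.0782] v=[0.4218 -3.2968 1.8750]
Max displacement = 3.2499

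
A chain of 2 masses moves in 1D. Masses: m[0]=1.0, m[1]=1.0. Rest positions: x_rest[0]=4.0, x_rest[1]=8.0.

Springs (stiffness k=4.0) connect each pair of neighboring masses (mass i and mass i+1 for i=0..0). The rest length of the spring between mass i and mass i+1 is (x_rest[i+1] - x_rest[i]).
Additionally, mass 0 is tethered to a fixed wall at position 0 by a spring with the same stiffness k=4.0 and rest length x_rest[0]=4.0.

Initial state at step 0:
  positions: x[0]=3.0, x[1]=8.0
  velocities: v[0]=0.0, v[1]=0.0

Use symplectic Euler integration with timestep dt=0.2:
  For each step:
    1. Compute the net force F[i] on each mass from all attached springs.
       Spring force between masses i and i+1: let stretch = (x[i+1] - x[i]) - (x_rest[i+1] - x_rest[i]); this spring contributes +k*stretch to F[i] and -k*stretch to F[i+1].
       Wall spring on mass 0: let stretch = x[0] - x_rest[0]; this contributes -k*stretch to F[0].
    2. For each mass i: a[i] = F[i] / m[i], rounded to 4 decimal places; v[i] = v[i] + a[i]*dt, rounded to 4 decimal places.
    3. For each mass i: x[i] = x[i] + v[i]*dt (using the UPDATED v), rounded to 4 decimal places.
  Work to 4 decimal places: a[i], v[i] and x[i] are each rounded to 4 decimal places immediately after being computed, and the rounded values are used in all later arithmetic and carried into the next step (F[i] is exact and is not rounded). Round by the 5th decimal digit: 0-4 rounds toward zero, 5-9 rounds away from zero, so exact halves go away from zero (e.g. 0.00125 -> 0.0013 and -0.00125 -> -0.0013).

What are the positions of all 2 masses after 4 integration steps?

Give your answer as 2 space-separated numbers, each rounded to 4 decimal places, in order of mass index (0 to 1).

Step 0: x=[3.0000 8.0000] v=[0.0000 0.0000]
Step 1: x=[3.3200 7.8400] v=[1.6000 -0.8000]
Step 2: x=[3.8320 7.5968] v=[2.5600 -1.2160]
Step 3: x=[4.3332 7.3912] v=[2.5062 -1.0278]
Step 4: x=[4.6304 7.3364] v=[1.4860 -0.2742]

Answer: 4.6304 7.3364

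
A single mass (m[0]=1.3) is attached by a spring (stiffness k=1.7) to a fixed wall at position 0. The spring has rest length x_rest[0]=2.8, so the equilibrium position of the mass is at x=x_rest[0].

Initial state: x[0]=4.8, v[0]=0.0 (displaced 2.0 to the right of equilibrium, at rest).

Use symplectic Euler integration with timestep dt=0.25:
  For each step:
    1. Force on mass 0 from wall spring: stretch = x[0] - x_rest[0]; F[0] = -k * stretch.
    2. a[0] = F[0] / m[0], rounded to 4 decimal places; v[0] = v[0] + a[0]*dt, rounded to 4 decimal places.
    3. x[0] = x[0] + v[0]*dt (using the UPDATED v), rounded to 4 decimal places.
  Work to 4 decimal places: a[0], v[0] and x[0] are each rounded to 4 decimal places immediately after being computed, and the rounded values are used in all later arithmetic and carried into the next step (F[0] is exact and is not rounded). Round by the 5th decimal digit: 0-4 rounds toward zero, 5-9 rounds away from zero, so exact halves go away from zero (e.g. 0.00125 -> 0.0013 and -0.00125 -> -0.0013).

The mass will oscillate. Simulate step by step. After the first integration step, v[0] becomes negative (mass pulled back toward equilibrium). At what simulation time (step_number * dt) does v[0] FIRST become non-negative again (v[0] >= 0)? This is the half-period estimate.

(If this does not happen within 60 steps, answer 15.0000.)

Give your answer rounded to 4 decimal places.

Answer: 2.7500

Derivation:
Step 0: x=[4.8000] v=[0.0000]
Step 1: x=[4.6365] v=[-0.6539]
Step 2: x=[4.3229] v=[-1.2543]
Step 3: x=[3.8849] v=[-1.7522]
Step 4: x=[3.3582] v=[-2.1069]
Step 5: x=[2.7859] v=[-2.2894]
Step 6: x=[2.2147] v=[-2.2848]
Step 7: x=[1.6913] v=[-2.0935]
Step 8: x=[1.2585] v=[-1.7311]
Step 9: x=[0.9517] v=[-1.2272]
Step 10: x=[0.7960] v=[-0.6230]
Step 11: x=[0.8041] v=[0.0322]
First v>=0 after going negative at step 11, time=2.7500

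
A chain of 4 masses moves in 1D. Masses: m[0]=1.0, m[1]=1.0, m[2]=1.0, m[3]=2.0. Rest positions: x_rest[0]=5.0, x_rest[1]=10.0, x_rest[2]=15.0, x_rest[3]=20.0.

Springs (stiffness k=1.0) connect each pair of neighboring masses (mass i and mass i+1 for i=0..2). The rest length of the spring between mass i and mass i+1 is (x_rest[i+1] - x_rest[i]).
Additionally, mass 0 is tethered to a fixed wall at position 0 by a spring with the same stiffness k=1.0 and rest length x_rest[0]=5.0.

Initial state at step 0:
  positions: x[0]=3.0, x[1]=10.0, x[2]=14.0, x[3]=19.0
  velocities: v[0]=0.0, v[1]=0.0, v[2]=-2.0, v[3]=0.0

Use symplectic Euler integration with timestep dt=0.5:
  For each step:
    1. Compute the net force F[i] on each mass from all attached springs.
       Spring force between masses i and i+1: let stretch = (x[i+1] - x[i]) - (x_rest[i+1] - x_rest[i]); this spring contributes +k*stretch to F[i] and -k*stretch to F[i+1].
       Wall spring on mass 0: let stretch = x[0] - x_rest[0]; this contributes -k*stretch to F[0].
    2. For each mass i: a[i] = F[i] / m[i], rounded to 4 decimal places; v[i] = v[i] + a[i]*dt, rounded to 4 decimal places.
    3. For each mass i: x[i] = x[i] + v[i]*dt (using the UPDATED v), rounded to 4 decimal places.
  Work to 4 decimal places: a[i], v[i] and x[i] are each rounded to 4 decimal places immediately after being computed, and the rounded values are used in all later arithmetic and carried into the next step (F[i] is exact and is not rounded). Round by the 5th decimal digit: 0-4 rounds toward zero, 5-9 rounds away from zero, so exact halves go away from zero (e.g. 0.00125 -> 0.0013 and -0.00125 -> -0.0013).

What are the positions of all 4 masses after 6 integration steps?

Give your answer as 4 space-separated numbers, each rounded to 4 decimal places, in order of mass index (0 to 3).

Step 0: x=[3.0000 10.0000 14.0000 19.0000] v=[0.0000 0.0000 -2.0000 0.0000]
Step 1: x=[4.0000 9.2500 13.2500 19.0000] v=[2.0000 -1.5000 -1.5000 0.0000]
Step 2: x=[5.3125 8.1875 12.9375 18.9063] v=[2.6250 -2.1250 -0.6250 -0.1875]
Step 3: x=[6.0157 7.5938 12.9297 18.6915] v=[1.4063 -1.1875 -0.0156 -0.4297]
Step 4: x=[5.6095 7.9395 13.0284 18.3814] v=[-0.8125 0.6914 0.1974 -0.6202]
Step 5: x=[4.3834 8.9750 13.1932 18.0272] v=[-2.4523 2.0709 0.3295 -0.7085]
Step 6: x=[3.2093 9.9171 13.5119 17.6937] v=[-2.3482 1.8842 0.6374 -0.6670]

Answer: 3.2093 9.9171 13.5119 17.6937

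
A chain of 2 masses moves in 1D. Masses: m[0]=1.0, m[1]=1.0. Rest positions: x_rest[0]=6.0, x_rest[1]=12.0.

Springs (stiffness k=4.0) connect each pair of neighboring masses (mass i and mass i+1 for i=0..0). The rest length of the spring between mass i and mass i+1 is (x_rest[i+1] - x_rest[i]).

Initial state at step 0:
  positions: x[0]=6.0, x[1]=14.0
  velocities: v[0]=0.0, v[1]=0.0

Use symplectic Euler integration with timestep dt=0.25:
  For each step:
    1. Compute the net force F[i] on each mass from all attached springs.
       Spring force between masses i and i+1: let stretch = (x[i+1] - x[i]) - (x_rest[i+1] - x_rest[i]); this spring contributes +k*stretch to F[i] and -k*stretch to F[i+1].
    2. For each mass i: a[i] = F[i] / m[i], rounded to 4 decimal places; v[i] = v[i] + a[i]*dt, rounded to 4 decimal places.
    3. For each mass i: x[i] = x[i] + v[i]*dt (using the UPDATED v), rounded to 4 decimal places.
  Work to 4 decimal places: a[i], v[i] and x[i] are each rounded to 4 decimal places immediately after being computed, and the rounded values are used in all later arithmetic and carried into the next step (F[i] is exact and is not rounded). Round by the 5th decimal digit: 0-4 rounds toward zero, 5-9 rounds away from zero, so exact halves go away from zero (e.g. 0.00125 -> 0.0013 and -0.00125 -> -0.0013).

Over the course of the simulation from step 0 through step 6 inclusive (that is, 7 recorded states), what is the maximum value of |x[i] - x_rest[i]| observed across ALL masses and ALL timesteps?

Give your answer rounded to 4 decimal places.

Answer: 2.0625

Derivation:
Step 0: x=[6.0000 14.0000] v=[0.0000 0.0000]
Step 1: x=[6.5000 13.5000] v=[2.0000 -2.0000]
Step 2: x=[7.2500 12.7500] v=[3.0000 -3.0000]
Step 3: x=[7.8750 12.1250] v=[2.5000 -2.5000]
Step 4: x=[8.0625 11.9375] v=[0.7500 -0.7500]
Step 5: x=[7.7188 12.2813] v=[-1.3750 1.3750]
Step 6: x=[7.0157 12.9844] v=[-2.8125 2.8125]
Max displacement = 2.0625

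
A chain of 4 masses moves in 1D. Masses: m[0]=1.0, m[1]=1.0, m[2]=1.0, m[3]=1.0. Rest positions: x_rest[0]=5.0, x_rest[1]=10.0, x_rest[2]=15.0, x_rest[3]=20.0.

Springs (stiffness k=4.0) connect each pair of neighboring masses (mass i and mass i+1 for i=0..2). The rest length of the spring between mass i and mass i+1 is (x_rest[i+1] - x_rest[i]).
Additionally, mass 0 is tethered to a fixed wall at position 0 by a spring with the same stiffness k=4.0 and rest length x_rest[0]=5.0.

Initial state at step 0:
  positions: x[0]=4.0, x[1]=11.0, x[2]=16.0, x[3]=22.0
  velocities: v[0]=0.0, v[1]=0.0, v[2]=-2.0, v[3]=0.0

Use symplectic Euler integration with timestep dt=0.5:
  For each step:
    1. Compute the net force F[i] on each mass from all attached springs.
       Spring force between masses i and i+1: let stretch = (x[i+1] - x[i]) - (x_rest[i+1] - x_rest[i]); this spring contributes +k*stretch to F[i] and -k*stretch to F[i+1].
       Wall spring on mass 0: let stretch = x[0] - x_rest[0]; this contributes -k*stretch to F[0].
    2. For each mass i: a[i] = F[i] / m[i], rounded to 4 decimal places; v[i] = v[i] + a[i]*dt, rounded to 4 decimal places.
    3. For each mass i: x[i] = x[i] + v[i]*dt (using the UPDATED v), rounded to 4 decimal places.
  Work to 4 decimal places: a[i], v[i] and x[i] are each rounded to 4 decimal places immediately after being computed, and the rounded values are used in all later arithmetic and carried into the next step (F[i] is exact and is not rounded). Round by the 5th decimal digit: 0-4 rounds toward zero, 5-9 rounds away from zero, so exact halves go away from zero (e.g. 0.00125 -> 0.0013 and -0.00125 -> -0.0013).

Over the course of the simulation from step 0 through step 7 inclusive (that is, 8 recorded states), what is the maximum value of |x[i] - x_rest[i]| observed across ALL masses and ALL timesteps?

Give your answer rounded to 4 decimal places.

Answer: 3.0000

Derivation:
Step 0: x=[4.0000 11.0000 16.0000 22.0000] v=[0.0000 0.0000 -2.0000 0.0000]
Step 1: x=[7.0000 9.0000 16.0000 21.0000] v=[6.0000 -4.0000 0.0000 -2.0000]
Step 2: x=[5.0000 12.0000 14.0000 20.0000] v=[-4.0000 6.0000 -4.0000 -2.0000]
Step 3: x=[5.0000 10.0000 16.0000 18.0000] v=[0.0000 -4.0000 4.0000 -4.0000]
Step 4: x=[5.0000 9.0000 14.0000 19.0000] v=[0.0000 -2.0000 -4.0000 2.0000]
Step 5: x=[4.0000 9.0000 12.0000 20.0000] v=[-2.0000 0.0000 -4.0000 2.0000]
Step 6: x=[4.0000 7.0000 15.0000 18.0000] v=[0.0000 -4.0000 6.0000 -4.0000]
Step 7: x=[3.0000 10.0000 13.0000 18.0000] v=[-2.0000 6.0000 -4.0000 0.0000]
Max displacement = 3.0000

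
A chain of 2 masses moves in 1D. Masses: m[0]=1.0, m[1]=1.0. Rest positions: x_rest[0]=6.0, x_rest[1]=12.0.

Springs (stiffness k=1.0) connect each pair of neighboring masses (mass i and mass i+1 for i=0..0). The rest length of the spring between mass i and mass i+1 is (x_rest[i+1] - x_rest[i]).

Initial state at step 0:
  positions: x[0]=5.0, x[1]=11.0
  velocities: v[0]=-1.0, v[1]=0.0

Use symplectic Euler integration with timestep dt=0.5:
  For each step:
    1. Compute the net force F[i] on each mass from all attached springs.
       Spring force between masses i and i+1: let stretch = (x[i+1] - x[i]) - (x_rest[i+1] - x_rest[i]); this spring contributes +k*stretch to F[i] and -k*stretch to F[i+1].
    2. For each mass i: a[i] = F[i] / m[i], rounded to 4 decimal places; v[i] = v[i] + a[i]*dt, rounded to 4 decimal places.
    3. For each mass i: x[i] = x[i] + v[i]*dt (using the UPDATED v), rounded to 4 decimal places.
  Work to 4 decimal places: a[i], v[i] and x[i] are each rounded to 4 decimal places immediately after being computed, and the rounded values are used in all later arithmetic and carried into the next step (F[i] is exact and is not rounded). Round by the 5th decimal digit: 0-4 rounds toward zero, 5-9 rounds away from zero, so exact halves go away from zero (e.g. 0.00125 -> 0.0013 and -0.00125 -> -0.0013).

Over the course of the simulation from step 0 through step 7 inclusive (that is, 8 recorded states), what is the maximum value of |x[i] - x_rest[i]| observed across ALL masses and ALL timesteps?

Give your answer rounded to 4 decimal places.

Answer: 3.1054

Derivation:
Step 0: x=[5.0000 11.0000] v=[-1.0000 0.0000]
Step 1: x=[4.5000 11.0000] v=[-1.0000 0.0000]
Step 2: x=[4.1250 10.8750] v=[-0.7500 -0.2500]
Step 3: x=[3.9375 10.5625] v=[-0.3750 -0.6250]
Step 4: x=[3.9063 10.0938] v=[-0.0625 -0.9375]
Step 5: x=[3.9220 9.5782] v=[0.0313 -1.0313]
Step 6: x=[3.8517 9.1485] v=[-0.1406 -0.8594]
Step 7: x=[3.6056 8.8946] v=[-0.4922 -0.5078]
Max displacement = 3.1054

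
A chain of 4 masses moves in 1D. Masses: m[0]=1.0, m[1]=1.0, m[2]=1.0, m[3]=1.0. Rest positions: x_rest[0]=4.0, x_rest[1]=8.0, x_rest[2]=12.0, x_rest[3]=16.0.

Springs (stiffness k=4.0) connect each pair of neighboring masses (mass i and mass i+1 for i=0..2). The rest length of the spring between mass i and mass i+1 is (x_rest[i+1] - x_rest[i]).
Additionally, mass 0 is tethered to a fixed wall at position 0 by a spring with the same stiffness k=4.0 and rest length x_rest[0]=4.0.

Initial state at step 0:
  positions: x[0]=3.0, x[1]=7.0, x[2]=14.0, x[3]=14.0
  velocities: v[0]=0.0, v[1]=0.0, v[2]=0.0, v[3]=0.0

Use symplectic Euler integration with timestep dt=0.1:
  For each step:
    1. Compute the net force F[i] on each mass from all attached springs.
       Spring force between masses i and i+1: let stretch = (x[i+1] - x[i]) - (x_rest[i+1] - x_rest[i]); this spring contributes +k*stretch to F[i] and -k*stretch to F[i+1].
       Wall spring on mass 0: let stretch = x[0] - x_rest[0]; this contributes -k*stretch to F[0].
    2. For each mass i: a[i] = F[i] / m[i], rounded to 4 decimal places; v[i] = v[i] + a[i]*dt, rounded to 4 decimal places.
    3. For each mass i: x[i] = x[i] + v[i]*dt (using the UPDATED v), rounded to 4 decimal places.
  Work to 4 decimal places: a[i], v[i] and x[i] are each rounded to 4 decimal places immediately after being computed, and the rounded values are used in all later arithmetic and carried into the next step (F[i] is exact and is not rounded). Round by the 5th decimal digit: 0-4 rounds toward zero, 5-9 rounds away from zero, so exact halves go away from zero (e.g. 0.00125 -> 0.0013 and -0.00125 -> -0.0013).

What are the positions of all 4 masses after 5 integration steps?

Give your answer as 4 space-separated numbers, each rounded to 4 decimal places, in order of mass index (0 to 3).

Step 0: x=[3.0000 7.0000 14.0000 14.0000] v=[0.0000 0.0000 0.0000 0.0000]
Step 1: x=[3.0400 7.1200 13.7200 14.1600] v=[0.4000 1.2000 -2.8000 1.6000]
Step 2: x=[3.1216 7.3408 13.1936 14.4624] v=[0.8160 2.2080 -5.2640 3.0240]
Step 3: x=[3.2471 7.6269 12.4838 14.8741] v=[1.2550 2.8614 -7.0976 4.1165]
Step 4: x=[3.4179 7.9321 11.6754 15.3501] v=[1.7081 3.0522 -8.0842 4.7604]
Step 5: x=[3.6326 8.2065 10.8642 15.8392] v=[2.1466 2.7438 -8.1116 4.8905]

Answer: 3.6326 8.2065 10.8642 15.8392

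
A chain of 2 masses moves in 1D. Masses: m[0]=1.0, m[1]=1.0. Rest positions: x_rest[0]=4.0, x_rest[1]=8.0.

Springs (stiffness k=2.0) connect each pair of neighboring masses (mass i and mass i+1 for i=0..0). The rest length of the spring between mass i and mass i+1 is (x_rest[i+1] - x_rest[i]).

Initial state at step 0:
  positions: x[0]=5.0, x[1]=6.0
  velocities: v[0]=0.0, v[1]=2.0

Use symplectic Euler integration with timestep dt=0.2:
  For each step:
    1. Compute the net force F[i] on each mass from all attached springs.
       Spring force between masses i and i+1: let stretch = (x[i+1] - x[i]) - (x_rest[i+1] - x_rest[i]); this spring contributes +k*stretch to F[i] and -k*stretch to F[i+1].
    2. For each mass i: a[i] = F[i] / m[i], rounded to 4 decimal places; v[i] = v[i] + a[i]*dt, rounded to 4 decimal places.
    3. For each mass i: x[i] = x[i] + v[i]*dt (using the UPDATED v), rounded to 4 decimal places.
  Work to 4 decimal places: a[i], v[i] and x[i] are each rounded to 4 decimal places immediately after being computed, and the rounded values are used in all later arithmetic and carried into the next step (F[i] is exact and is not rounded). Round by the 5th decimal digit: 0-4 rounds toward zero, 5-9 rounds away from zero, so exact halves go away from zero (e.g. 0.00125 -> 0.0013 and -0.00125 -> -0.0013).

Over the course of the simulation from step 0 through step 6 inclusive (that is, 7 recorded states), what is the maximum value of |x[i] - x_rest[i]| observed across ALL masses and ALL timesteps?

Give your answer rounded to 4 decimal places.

Answer: 2.3641

Derivation:
Step 0: x=[5.0000 6.0000] v=[0.0000 2.0000]
Step 1: x=[4.7600 6.6400] v=[-1.2000 3.2000]
Step 2: x=[4.3504 7.4496] v=[-2.0480 4.0480]
Step 3: x=[3.8687 8.3313] v=[-2.4083 4.4083]
Step 4: x=[3.4240 9.1760] v=[-2.2233 4.2233]
Step 5: x=[3.1195 9.8805] v=[-1.5225 3.5225]
Step 6: x=[3.0359 10.3641] v=[-0.4181 2.4181]
Max displacement = 2.3641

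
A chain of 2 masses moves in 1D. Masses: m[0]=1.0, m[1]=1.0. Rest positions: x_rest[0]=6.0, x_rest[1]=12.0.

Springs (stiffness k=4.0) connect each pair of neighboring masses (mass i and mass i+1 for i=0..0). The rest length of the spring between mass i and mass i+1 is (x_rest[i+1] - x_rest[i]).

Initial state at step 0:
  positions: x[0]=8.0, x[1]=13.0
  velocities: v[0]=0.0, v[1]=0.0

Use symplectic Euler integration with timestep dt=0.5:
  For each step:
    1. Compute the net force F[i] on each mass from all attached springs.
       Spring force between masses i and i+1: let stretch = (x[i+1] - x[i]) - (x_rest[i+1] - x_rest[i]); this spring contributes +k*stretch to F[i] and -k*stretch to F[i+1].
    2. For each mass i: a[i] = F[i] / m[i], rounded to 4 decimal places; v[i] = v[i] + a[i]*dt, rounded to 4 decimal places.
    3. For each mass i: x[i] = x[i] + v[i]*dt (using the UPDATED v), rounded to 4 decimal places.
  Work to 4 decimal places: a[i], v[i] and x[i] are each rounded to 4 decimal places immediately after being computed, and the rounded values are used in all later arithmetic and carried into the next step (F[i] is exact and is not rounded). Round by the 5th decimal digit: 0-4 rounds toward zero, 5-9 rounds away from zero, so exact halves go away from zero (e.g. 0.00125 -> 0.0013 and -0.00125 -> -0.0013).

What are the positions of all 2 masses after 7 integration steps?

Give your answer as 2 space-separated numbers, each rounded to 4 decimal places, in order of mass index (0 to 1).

Answer: 8.0000 13.0000

Derivation:
Step 0: x=[8.0000 13.0000] v=[0.0000 0.0000]
Step 1: x=[7.0000 14.0000] v=[-2.0000 2.0000]
Step 2: x=[7.0000 14.0000] v=[0.0000 0.0000]
Step 3: x=[8.0000 13.0000] v=[2.0000 -2.0000]
Step 4: x=[8.0000 13.0000] v=[0.0000 0.0000]
Step 5: x=[7.0000 14.0000] v=[-2.0000 2.0000]
Step 6: x=[7.0000 14.0000] v=[0.0000 0.0000]
Step 7: x=[8.0000 13.0000] v=[2.0000 -2.0000]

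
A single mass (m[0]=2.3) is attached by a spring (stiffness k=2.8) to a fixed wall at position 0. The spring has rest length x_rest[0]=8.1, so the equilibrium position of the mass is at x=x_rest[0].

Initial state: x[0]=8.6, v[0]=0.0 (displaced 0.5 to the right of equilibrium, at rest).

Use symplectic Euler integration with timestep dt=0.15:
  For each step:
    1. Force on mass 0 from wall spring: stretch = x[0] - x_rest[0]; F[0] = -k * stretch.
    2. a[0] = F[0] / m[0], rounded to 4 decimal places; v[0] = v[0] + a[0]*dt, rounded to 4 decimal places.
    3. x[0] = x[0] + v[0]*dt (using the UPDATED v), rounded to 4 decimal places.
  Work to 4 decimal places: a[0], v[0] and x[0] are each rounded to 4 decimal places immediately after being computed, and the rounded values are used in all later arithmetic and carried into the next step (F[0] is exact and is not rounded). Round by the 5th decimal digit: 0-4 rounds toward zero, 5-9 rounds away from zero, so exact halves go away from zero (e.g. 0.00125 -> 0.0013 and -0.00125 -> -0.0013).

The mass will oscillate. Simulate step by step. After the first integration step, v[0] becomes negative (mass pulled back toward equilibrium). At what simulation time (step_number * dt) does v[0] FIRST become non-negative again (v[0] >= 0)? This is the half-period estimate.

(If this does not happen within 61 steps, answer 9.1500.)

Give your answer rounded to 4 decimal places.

Step 0: x=[8.6000] v=[0.0000]
Step 1: x=[8.5863] v=[-0.0913]
Step 2: x=[8.5593] v=[-0.1801]
Step 3: x=[8.5197] v=[-0.2640]
Step 4: x=[8.4686] v=[-0.3406]
Step 5: x=[8.4074] v=[-0.4079]
Step 6: x=[8.3378] v=[-0.4640]
Step 7: x=[8.2617] v=[-0.5074]
Step 8: x=[8.1812] v=[-0.5369]
Step 9: x=[8.0984] v=[-0.5517]
Step 10: x=[8.0157] v=[-0.5514]
Step 11: x=[7.9353] v=[-0.5360]
Step 12: x=[7.8594] v=[-0.5059]
Step 13: x=[7.7901] v=[-0.4620]
Step 14: x=[7.7293] v=[-0.4054]
Step 15: x=[7.6786] v=[-0.3377]
Step 16: x=[7.6395] v=[-0.2608]
Step 17: x=[7.6130] v=[-0.1767]
Step 18: x=[7.5998] v=[-0.0878]
Step 19: x=[7.6003] v=[0.0035]
First v>=0 after going negative at step 19, time=2.8500

Answer: 2.8500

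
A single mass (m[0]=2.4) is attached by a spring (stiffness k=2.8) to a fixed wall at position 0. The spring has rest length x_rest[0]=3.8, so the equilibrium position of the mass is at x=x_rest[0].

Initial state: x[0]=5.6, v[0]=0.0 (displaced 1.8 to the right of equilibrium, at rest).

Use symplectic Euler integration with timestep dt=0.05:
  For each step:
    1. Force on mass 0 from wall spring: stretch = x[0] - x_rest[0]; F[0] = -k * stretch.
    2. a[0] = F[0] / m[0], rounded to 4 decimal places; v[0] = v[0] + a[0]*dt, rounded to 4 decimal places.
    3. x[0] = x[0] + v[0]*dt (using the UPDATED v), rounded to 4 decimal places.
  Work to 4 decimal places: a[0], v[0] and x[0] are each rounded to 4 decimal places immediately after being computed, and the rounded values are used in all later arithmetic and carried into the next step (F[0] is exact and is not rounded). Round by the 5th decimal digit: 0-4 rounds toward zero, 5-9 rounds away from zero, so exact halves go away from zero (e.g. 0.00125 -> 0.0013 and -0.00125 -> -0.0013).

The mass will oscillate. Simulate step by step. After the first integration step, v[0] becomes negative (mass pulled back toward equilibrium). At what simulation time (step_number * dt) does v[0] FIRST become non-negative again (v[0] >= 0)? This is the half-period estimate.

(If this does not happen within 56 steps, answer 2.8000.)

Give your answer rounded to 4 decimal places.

Step 0: x=[5.6000] v=[0.0000]
Step 1: x=[5.5948] v=[-0.1050]
Step 2: x=[5.5843] v=[-0.2097]
Step 3: x=[5.5686] v=[-0.3138]
Step 4: x=[5.5478] v=[-0.4170]
Step 5: x=[5.5219] v=[-0.5190]
Step 6: x=[5.4909] v=[-0.6194]
Step 7: x=[5.4550] v=[-0.7180]
Step 8: x=[5.4143] v=[-0.8145]
Step 9: x=[5.3689] v=[-0.9087]
Step 10: x=[5.3189] v=[-1.0002]
Step 11: x=[5.2645] v=[-1.0888]
Step 12: x=[5.2058] v=[-1.1742]
Step 13: x=[5.1430] v=[-1.2562]
Step 14: x=[5.0763] v=[-1.3345]
Step 15: x=[5.0059] v=[-1.4090]
Step 16: x=[4.9319] v=[-1.4793]
Step 17: x=[4.8546] v=[-1.5453]
Step 18: x=[4.7743] v=[-1.6068]
Step 19: x=[4.6911] v=[-1.6636]
Step 20: x=[4.6053] v=[-1.7156]
Step 21: x=[4.5172] v=[-1.7626]
Step 22: x=[4.4270] v=[-1.8044]
Step 23: x=[4.3350] v=[-1.8410]
Step 24: x=[4.2414] v=[-1.8722]
Step 25: x=[4.1465] v=[-1.8980]
Step 26: x=[4.0506] v=[-1.9182]
Step 27: x=[3.9540] v=[-1.9328]
Step 28: x=[3.8569] v=[-1.9418]
Step 29: x=[3.7596] v=[-1.9451]
Step 30: x=[3.6625] v=[-1.9427]
Step 31: x=[3.5658] v=[-1.9347]
Step 32: x=[3.4698] v=[-1.9210]
Step 33: x=[3.3747] v=[-1.9017]
Step 34: x=[3.2809] v=[-1.8769]
Step 35: x=[3.1886] v=[-1.8466]
Step 36: x=[3.0981] v=[-1.8109]
Step 37: x=[3.0096] v=[-1.7700]
Step 38: x=[2.9234] v=[-1.7239]
Step 39: x=[2.8398] v=[-1.6728]
Step 40: x=[2.7590] v=[-1.6168]
Step 41: x=[2.6812] v=[-1.5561]
Step 42: x=[2.6067] v=[-1.4908]
Step 43: x=[2.5356] v=[-1.4212]
Step 44: x=[2.4682] v=[-1.3474]
Step 45: x=[2.4047] v=[-1.2697]
Step 46: x=[2.3453] v=[-1.1883]
Step 47: x=[2.2901] v=[-1.1034]
Step 48: x=[2.2393] v=[-1.0153]
Step 49: x=[2.1931] v=[-0.9243]
Step 50: x=[2.1516] v=[-0.8306]
Step 51: x=[2.1149] v=[-0.7344]
Step 52: x=[2.0831] v=[-0.6361]
Step 53: x=[2.0563] v=[-0.5359]
Step 54: x=[2.0346] v=[-0.4342]
Step 55: x=[2.0180] v=[-0.3312]
Step 56: x=[2.0066] v=[-0.2273]
v[0] did not become non-negative within 56 steps; using fallback time=2.8000

Answer: 2.8000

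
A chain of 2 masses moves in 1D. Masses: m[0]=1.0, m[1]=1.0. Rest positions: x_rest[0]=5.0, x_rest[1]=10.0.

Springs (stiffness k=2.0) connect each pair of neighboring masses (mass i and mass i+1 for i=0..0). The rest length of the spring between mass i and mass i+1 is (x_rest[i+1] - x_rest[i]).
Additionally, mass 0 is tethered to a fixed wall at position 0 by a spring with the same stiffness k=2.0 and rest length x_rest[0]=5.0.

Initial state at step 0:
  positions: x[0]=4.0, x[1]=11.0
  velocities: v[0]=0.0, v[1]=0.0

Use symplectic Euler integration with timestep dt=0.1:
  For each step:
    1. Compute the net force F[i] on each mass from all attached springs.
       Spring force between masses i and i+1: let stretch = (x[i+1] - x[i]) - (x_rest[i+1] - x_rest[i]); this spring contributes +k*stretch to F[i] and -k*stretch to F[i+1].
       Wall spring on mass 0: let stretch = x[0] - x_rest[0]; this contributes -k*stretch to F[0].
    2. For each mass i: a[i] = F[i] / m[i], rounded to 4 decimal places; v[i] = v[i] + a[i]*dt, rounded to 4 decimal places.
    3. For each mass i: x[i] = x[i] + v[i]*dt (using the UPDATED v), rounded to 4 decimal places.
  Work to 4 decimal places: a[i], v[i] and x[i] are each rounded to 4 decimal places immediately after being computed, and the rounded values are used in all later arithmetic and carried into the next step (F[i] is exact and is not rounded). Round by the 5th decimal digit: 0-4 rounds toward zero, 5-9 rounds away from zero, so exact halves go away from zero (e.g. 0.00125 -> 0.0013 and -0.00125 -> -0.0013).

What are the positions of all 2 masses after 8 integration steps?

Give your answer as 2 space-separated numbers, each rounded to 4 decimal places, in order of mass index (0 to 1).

Step 0: x=[4.0000 11.0000] v=[0.0000 0.0000]
Step 1: x=[4.0600 10.9600] v=[0.6000 -0.4000]
Step 2: x=[4.1768 10.8820] v=[1.1680 -0.7800]
Step 3: x=[4.3442 10.7699] v=[1.6737 -1.1210]
Step 4: x=[4.5532 10.6293] v=[2.0900 -1.4061]
Step 5: x=[4.7927 10.4672] v=[2.3946 -1.6213]
Step 6: x=[5.0498 10.2916] v=[2.5710 -1.7562]
Step 7: x=[5.3107 10.1111] v=[2.6094 -1.8046]
Step 8: x=[5.5614 9.9346] v=[2.5073 -1.7647]

Answer: 5.5614 9.9346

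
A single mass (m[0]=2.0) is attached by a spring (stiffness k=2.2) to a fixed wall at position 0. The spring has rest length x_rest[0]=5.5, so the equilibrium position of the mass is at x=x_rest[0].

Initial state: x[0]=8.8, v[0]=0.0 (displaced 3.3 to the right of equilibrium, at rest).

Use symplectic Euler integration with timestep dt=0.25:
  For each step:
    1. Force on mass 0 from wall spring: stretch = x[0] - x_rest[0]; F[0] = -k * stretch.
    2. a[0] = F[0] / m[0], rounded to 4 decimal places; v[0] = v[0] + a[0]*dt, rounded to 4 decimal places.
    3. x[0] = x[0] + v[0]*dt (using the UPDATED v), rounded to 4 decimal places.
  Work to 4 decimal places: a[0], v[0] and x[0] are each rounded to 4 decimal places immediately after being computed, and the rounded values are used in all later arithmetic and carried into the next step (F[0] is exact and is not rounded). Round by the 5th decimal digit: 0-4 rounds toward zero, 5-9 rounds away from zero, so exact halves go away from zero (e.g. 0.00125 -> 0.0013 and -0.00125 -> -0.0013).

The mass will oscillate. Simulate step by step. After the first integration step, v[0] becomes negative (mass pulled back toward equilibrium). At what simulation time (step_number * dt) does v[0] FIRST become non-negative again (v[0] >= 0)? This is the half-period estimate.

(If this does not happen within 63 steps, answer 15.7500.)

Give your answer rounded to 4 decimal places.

Step 0: x=[8.8000] v=[0.0000]
Step 1: x=[8.5731] v=[-0.9075]
Step 2: x=[8.1350] v=[-1.7526]
Step 3: x=[7.5157] v=[-2.4772]
Step 4: x=[6.7578] v=[-3.0315]
Step 5: x=[5.9135] v=[-3.3774]
Step 6: x=[5.0407] v=[-3.4911]
Step 7: x=[4.1995] v=[-3.3648]
Step 8: x=[3.4477] v=[-3.0072]
Step 9: x=[2.8370] v=[-2.4428]
Step 10: x=[2.4094] v=[-1.7105]
Step 11: x=[2.1943] v=[-0.8606]
Step 12: x=[2.2064] v=[0.0485]
First v>=0 after going negative at step 12, time=3.0000

Answer: 3.0000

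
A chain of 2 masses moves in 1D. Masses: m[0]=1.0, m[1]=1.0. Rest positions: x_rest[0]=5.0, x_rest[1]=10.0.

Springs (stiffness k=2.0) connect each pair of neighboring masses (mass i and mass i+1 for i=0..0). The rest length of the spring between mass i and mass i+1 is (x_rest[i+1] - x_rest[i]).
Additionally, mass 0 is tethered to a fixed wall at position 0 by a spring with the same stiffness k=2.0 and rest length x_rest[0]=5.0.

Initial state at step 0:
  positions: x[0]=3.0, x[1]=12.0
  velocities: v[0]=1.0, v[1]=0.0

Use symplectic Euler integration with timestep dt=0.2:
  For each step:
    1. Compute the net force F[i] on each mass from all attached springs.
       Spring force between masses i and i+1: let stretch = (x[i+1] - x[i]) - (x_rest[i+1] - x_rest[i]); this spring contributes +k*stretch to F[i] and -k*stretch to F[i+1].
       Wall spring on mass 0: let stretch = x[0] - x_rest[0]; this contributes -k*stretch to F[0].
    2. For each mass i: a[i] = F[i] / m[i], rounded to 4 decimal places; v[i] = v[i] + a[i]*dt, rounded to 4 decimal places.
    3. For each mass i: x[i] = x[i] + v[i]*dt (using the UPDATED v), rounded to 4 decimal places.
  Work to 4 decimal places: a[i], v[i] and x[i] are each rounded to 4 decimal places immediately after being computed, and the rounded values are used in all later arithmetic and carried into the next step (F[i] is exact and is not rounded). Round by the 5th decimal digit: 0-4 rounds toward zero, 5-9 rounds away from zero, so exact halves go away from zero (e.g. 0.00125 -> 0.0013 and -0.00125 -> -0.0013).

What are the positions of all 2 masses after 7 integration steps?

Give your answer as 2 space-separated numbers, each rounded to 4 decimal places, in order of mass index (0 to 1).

Answer: 7.6390 9.2324

Derivation:
Step 0: x=[3.0000 12.0000] v=[1.0000 0.0000]
Step 1: x=[3.6800 11.6800] v=[3.4000 -1.6000]
Step 2: x=[4.7056 11.1200] v=[5.1280 -2.8000]
Step 3: x=[5.8679 10.4468] v=[5.8115 -3.3658]
Step 4: x=[6.9271 9.8073] v=[5.2959 -3.1974]
Step 5: x=[7.6625 9.3374] v=[3.6771 -2.3495]
Step 6: x=[7.9189 9.1335] v=[1.2821 -1.0195]
Step 7: x=[7.6390 9.2324] v=[-1.3996 0.4947]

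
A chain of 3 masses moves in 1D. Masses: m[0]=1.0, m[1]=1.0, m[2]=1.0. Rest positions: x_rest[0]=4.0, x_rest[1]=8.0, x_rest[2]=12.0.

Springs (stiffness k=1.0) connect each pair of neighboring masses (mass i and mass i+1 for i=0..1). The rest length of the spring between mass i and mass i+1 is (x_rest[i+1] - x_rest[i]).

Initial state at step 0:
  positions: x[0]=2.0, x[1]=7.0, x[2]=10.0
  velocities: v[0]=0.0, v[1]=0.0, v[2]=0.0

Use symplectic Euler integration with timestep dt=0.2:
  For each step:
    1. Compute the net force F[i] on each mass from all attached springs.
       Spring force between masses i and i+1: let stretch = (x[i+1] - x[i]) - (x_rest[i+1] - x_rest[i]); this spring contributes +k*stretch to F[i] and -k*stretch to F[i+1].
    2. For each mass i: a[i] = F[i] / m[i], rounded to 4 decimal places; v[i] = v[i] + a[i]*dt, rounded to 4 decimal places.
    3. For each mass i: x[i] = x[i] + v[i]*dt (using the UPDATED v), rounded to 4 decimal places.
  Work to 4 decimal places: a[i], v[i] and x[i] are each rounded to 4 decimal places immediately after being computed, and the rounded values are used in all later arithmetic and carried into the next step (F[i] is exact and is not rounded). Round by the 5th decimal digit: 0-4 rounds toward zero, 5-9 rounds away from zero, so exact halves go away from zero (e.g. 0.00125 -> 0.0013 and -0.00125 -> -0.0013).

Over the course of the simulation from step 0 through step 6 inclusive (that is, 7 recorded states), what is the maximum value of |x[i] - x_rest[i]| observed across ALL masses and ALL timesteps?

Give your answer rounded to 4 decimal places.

Answer: 2.0988

Derivation:
Step 0: x=[2.0000 7.0000 10.0000] v=[0.0000 0.0000 0.0000]
Step 1: x=[2.0400 6.9200 10.0400] v=[0.2000 -0.4000 0.2000]
Step 2: x=[2.1152 6.7696 10.1152] v=[0.3760 -0.7520 0.3760]
Step 3: x=[2.2166 6.5668 10.2166] v=[0.5069 -1.0138 0.5069]
Step 4: x=[2.3320 6.3360 10.3320] v=[0.5769 -1.1539 0.5769]
Step 5: x=[2.4475 6.1049 10.4475] v=[0.5777 -1.1555 0.5777]
Step 6: x=[2.5493 5.9012 10.5493] v=[0.5092 -1.0185 0.5092]
Max displacement = 2.0988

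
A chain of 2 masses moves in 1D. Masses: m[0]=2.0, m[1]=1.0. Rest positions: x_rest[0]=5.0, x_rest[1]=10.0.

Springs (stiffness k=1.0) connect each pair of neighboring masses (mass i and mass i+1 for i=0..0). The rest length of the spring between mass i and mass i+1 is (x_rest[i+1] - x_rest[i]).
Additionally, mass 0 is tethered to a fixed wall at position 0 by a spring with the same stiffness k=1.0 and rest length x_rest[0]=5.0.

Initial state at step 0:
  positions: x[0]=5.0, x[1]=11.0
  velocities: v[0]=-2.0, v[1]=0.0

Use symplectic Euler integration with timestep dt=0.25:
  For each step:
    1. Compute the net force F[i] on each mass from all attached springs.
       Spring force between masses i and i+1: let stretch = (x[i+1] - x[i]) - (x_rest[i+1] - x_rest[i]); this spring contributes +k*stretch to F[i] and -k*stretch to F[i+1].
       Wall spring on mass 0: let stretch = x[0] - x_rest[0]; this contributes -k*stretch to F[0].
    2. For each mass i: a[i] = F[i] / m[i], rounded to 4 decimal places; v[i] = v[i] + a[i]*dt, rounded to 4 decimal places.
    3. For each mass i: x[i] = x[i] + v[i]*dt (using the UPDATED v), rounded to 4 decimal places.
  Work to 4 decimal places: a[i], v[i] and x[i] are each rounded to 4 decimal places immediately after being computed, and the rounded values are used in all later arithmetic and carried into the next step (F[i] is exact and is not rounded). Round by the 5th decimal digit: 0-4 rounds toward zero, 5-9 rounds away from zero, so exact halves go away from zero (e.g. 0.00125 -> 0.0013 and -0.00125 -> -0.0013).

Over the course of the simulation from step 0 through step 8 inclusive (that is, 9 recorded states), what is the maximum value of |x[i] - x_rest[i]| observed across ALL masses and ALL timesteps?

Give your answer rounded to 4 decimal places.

Step 0: x=[5.0000 11.0000] v=[-2.0000 0.0000]
Step 1: x=[4.5313 10.9375] v=[-1.8750 -0.2500]
Step 2: x=[4.1212 10.7871] v=[-1.6406 -0.6016]
Step 3: x=[3.7906 10.5326] v=[-1.3225 -1.0181]
Step 4: x=[3.5522 10.1692] v=[-0.9536 -1.4536]
Step 5: x=[3.4096 9.7047] v=[-0.5705 -1.8579]
Step 6: x=[3.3572 9.1593] v=[-0.2098 -2.1817]
Step 7: x=[3.3812 8.5638] v=[0.0958 -2.3822]
Step 8: x=[3.4615 7.9568] v=[0.3210 -2.4279]
Max displacement = 2.0432

Answer: 2.0432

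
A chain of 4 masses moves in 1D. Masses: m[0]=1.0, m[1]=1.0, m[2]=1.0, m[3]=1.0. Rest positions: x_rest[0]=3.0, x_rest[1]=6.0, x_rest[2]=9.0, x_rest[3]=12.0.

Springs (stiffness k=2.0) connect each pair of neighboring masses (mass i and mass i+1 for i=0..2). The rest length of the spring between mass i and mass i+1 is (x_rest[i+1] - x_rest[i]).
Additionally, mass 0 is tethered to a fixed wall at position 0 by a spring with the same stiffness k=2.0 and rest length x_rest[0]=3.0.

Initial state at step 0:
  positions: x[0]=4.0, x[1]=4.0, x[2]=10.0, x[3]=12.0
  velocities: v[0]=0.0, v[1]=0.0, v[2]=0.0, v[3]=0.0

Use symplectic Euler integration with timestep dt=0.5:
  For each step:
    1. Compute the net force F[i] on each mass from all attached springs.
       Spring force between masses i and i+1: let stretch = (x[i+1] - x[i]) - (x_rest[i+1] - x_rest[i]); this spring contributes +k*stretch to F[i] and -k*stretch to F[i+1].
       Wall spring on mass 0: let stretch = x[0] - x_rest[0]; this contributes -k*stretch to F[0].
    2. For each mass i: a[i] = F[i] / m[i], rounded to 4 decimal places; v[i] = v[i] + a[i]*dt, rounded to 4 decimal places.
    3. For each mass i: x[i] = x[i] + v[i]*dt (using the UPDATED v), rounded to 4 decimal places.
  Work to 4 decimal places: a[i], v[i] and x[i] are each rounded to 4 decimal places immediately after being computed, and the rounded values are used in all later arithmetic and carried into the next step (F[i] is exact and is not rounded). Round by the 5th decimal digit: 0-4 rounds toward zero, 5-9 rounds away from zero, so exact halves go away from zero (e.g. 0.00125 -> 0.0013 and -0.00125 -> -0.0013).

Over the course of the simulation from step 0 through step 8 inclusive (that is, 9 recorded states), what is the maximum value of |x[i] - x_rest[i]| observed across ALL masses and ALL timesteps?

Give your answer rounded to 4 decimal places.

Answer: 2.1952

Derivation:
Step 0: x=[4.0000 4.0000 10.0000 12.0000] v=[0.0000 0.0000 0.0000 0.0000]
Step 1: x=[2.0000 7.0000 8.0000 12.5000] v=[-4.0000 6.0000 -4.0000 1.0000]
Step 2: x=[1.5000 8.0000 7.7500 12.2500] v=[-1.0000 2.0000 -0.5000 -0.5000]
Step 3: x=[3.5000 5.6250 9.8750 11.2500] v=[4.0000 -4.7500 4.2500 -2.0000]
Step 4: x=[4.8125 4.3125 10.5625 11.0625] v=[2.6250 -2.6250 1.3750 -0.3750]
Step 5: x=[3.4688 6.3750 8.3750 12.1250] v=[-2.6875 4.1250 -4.3750 2.1250]
Step 6: x=[1.8438 7.9844 7.0625 12.8125] v=[-3.2501 3.2188 -2.6250 1.3750]
Step 7: x=[2.3672 6.0626 9.0860 12.1250] v=[1.0467 -3.8437 4.0469 -1.3750]
Step 8: x=[3.5547 3.8048 11.1173 11.4180] v=[2.3749 -4.5157 4.0625 -1.4140]
Max displacement = 2.1952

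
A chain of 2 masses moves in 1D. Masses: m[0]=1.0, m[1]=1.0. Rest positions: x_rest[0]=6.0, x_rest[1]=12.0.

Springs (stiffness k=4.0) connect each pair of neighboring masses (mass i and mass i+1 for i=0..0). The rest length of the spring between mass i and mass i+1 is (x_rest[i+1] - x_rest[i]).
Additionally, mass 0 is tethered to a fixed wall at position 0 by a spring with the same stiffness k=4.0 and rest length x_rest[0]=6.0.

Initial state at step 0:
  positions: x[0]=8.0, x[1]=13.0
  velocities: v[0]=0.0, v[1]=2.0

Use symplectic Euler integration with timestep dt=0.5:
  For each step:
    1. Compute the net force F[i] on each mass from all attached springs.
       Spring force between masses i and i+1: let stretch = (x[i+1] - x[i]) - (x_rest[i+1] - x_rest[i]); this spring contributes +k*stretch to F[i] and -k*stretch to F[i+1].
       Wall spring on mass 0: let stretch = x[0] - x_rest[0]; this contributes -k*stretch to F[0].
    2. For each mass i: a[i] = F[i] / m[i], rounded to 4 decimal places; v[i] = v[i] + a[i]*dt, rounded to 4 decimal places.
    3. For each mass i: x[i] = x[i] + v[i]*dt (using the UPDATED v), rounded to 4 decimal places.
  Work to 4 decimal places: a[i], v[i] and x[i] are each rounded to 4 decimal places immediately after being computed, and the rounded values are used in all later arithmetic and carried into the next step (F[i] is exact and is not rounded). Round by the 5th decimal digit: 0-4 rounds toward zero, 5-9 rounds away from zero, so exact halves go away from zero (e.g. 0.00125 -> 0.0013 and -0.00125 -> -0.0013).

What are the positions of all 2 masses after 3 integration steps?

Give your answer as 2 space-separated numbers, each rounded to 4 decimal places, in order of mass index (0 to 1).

Step 0: x=[8.0000 13.0000] v=[0.0000 2.0000]
Step 1: x=[5.0000 15.0000] v=[-6.0000 4.0000]
Step 2: x=[7.0000 13.0000] v=[4.0000 -4.0000]
Step 3: x=[8.0000 11.0000] v=[2.0000 -4.0000]

Answer: 8.0000 11.0000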